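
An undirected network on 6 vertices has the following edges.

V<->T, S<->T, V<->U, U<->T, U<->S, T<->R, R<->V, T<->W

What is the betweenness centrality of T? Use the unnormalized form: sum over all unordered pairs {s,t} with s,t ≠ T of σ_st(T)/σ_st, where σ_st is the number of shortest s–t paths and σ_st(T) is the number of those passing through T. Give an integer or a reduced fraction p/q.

Pairs whose geodesics pass through T — R–S: 1; R–U: 1/2; R–W: 1; S–V: 1/2; S–W: 1; V–W: 1; U–W: 1.
All other pairs contribute 0.
Summing the contributions gives betweenness(T) = 6.

6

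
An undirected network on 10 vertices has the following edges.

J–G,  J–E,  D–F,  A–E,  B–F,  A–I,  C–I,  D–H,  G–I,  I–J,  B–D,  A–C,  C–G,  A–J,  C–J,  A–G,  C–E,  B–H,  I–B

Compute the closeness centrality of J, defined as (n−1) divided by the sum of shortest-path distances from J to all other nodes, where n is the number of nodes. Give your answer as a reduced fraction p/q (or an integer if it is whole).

Distances from J: A:1, B:2, C:1, D:3, E:1, F:3, G:1, H:3, I:1. Sum = 16.
n = 10, so closeness = 9/16.

9/16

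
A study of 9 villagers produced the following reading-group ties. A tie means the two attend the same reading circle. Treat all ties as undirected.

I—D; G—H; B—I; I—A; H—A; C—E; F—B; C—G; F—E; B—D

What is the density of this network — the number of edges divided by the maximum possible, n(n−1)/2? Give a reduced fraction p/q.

There are 10 edges and 9 nodes, so the maximum possible is C(9,2) = 36.
Density = 10/36 = 5/18.

5/18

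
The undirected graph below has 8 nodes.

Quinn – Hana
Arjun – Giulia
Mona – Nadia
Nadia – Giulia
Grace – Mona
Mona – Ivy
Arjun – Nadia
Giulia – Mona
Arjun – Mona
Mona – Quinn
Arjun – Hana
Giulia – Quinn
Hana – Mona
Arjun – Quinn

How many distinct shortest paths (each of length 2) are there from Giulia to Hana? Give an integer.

3

The shortest distance is 2. The length-2 paths are: Giulia–Mona–Hana; Giulia–Arjun–Hana; Giulia–Quinn–Hana.
That gives 3 distinct shortest paths.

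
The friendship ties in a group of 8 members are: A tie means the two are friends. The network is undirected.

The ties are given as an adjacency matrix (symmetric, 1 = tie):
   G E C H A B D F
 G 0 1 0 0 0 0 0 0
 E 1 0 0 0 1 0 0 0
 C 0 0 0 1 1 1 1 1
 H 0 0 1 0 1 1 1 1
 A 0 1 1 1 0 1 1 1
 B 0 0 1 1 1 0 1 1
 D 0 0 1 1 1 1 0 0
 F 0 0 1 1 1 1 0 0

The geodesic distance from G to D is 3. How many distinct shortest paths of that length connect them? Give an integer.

1

The shortest distance is 3, and the only length-3 path is G–E–A–D. So there is exactly 1 shortest path.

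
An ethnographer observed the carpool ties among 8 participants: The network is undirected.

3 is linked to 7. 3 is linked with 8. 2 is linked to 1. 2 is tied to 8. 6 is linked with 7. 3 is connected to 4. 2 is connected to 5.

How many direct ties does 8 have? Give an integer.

8 is directly tied to 2 and 3. That is 2 neighbors, so the degree of 8 is 2.

2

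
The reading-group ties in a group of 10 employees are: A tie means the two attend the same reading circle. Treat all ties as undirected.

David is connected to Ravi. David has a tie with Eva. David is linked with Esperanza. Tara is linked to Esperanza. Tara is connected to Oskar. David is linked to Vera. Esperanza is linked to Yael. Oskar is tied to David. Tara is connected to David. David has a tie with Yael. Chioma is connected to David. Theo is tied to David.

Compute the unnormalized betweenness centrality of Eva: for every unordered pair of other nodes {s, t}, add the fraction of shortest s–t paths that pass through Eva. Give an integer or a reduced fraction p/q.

No shortest path between any pair of other nodes passes through Eva.
Summing the contributions gives betweenness(Eva) = 0.

0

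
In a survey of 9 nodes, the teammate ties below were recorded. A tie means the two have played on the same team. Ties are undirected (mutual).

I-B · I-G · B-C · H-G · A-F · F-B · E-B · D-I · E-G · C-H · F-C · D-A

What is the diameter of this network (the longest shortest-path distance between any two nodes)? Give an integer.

3

Eccentricity of each node (its greatest distance to any other): A:3, B:2, C:3, D:3, E:3, F:3, G:3, H:3, I:2.
The maximum eccentricity is 3, realized for instance by the pair D–C via D – A – F – C. So the diameter is 3.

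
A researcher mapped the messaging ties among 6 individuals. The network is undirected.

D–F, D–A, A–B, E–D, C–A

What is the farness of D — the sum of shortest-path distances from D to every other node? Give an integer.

Distances from D: A:1, B:2, C:2, E:1, F:1.
Sum = 1 + 2 + 2 + 1 + 1 = 7.

7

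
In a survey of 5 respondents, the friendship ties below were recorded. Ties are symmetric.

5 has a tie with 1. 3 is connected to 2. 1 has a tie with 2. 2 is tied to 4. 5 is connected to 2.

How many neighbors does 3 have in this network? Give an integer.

1

3 is directly tied to 2. That is 1 neighbor, so the degree of 3 is 1.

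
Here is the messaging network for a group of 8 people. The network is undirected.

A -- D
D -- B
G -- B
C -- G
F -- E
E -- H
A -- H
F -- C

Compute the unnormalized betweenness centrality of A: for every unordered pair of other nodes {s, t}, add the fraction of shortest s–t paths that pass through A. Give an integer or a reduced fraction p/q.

Pairs whose geodesics pass through A — H–G: 1/2; H–B: 1; H–D: 1; E–B: 1/2; E–D: 1; F–D: 1/2.
All other pairs contribute 0.
Summing the contributions gives betweenness(A) = 9/2.

9/2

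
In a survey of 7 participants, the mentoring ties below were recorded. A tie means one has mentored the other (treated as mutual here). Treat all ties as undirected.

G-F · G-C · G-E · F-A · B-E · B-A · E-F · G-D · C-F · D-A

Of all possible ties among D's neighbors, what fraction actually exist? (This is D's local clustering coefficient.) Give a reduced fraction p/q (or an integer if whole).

0

D's neighbors: A and G (k = 2).
Possible neighbor pairs: C(2,2) = 1. Edges among them: none → e = 0.
Clustering(D) = 0/1.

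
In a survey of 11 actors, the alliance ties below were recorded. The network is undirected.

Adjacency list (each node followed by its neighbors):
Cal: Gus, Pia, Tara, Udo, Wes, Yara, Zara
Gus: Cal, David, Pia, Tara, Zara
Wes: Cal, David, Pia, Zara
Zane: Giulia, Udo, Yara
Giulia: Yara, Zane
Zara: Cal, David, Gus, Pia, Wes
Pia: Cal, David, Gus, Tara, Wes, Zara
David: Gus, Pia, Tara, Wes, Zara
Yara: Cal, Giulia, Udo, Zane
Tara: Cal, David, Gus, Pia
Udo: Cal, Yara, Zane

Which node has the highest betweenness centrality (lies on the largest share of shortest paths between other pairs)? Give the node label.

Cal

Unnormalized betweenness of each node: Cal:149/6, David:5/6, Giulia:0, Gus:5/4, Pia:11/6, Tara:1, Udo:7/2, Wes:1, Yara:11, Zane:1/2, Zara:5/4.
Cal has the largest value, 149/6, making it the main broker — the node through which the most shortest paths run.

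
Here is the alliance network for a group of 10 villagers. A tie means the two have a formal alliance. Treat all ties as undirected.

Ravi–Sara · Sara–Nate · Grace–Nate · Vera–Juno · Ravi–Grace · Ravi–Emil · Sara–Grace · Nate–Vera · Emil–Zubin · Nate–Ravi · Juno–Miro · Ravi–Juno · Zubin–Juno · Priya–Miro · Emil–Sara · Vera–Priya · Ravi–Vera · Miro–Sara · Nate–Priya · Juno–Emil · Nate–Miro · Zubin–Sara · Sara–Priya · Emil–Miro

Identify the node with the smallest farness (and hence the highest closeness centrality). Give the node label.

Farness (sum of distances to all others) for each node — Emil:13, Grace:15, Juno:13, Miro:13, Nate:12, Priya:14, Ravi:12, Sara:11, Vera:14, Zubin:15.
The smallest farness is 11, for Sara, so Sara has the highest closeness.

Sara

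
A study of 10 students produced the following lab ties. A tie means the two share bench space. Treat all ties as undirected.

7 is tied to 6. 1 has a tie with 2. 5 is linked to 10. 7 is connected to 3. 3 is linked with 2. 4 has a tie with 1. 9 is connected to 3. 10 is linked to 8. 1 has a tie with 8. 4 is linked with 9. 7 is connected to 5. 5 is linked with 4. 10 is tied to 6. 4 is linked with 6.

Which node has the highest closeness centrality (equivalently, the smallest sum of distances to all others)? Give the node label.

4

Farness (sum of distances to all others) for each node — 1:16, 2:19, 3:17, 4:14, 5:16, 6:16, 7:17, 8:19, 9:18, 10:18.
The smallest farness is 14, for 4, so 4 has the highest closeness.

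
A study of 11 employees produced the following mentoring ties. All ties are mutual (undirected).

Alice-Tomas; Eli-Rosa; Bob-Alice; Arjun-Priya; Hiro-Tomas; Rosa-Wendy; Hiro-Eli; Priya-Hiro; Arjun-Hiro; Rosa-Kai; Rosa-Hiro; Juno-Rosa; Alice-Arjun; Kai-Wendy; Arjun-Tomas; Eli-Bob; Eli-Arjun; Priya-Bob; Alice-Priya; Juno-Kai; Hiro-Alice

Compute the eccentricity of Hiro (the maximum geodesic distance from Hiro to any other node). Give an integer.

2

Distances from Hiro: Alice:1, Arjun:1, Bob:2, Eli:1, Juno:2, Kai:2, Priya:1, Rosa:1, Tomas:1, Wendy:2.
The largest is 2 (to Kai, Wendy, Juno, and Bob), so the eccentricity of Hiro is 2.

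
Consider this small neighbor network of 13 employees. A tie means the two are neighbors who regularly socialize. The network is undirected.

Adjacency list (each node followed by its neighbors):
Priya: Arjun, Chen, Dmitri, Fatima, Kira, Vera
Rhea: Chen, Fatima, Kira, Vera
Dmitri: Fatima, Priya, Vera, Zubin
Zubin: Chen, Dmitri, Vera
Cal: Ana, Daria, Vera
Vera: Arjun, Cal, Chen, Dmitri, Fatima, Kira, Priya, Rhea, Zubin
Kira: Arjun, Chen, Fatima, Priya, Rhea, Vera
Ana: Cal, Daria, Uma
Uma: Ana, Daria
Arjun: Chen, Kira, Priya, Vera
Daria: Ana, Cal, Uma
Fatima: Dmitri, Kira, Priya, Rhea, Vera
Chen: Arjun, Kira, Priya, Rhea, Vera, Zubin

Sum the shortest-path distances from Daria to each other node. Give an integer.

Distances from Daria: Ana:1, Arjun:3, Cal:1, Chen:3, Dmitri:3, Fatima:3, Kira:3, Priya:3, Rhea:3, Uma:1, Vera:2, Zubin:3.
Sum = 1 + 3 + 1 + 3 + 3 + 3 + 3 + 3 + 3 + 1 + 2 + 3 = 29.

29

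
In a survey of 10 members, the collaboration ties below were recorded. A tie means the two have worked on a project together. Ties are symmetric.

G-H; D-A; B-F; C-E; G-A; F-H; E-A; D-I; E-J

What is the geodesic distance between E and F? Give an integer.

4

One shortest route is E – A – G – H – F, which uses 4 edges, and at distance 3 from E we only reach {H, I}, which does not include F. So d(E,F) = 4.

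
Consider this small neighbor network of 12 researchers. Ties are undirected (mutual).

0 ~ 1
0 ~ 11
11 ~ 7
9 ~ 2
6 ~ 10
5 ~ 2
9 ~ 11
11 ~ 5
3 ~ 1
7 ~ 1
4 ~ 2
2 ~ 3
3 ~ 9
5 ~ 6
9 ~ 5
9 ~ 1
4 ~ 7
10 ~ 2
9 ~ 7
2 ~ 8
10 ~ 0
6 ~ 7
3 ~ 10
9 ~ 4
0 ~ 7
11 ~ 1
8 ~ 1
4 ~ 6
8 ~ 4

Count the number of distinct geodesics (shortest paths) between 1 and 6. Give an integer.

The shortest distance is 2, and the only length-2 path is 1–7–6. So there is exactly 1 shortest path.

1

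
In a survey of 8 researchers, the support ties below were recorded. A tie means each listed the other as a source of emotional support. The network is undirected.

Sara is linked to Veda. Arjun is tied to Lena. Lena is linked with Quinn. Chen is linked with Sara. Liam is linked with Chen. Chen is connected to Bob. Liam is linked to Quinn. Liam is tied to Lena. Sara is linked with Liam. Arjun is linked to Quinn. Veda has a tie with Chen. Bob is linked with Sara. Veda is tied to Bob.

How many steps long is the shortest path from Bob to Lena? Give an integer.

One shortest route is Bob – Chen – Liam – Lena, which uses 3 edges, and at distance 2 from Bob we only reach {Liam}, which does not include Lena. So d(Bob,Lena) = 3.

3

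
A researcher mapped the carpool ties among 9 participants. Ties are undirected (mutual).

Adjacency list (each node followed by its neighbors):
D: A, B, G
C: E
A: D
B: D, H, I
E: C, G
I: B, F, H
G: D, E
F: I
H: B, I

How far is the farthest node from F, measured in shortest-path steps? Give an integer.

6

Distances from F: A:4, B:2, C:6, D:3, E:5, G:4, H:2, I:1.
The largest is 6 (to C), so the eccentricity of F is 6.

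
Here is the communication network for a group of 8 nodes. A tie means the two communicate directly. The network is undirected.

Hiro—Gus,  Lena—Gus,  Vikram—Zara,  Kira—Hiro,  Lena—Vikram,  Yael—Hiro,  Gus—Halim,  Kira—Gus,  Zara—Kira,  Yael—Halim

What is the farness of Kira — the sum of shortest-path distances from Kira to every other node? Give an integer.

Distances from Kira: Gus:1, Halim:2, Hiro:1, Lena:2, Vikram:2, Yael:2, Zara:1.
Sum = 1 + 2 + 1 + 2 + 2 + 2 + 1 = 11.

11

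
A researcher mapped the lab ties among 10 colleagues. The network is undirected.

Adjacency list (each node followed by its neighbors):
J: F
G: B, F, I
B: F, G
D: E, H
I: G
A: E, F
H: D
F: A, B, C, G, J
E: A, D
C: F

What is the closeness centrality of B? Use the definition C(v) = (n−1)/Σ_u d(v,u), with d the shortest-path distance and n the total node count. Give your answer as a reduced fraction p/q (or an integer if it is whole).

9/22

Distances from B: A:2, C:2, D:4, E:3, F:1, G:1, H:5, I:2, J:2. Sum = 22.
n = 10, so closeness = 9/22.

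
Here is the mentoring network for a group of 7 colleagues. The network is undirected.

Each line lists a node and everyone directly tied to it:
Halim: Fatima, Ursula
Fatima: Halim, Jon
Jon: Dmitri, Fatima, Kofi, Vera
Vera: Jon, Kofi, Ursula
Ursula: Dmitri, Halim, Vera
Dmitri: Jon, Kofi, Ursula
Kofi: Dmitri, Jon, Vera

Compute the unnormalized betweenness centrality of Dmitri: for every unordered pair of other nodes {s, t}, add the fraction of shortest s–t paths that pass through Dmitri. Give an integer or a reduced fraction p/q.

4/3

Pairs whose geodesics pass through Dmitri — Kofi–Ursula: 1/2; Kofi–Halim: 1/3; Ursula–Jon: 1/2.
All other pairs contribute 0.
Summing the contributions gives betweenness(Dmitri) = 4/3.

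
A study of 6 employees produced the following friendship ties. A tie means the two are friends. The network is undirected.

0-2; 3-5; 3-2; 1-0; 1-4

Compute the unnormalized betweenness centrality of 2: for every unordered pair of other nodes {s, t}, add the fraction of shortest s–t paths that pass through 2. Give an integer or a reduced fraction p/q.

6

Pairs whose geodesics pass through 2 — 4–3: 1; 4–5: 1; 0–3: 1; 0–5: 1; 3–1: 1; 1–5: 1.
All other pairs contribute 0.
Summing the contributions gives betweenness(2) = 6.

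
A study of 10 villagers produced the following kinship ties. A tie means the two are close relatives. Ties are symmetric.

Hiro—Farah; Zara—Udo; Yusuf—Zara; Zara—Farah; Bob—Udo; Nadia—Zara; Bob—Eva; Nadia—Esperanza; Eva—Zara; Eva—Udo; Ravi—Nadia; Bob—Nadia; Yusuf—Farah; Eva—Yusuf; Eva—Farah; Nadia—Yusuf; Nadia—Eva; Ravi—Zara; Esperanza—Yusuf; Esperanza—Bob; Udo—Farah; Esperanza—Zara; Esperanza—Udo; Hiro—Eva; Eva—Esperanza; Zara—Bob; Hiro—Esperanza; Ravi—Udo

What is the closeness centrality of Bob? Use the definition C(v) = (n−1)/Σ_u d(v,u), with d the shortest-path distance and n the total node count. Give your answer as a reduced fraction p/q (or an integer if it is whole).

9/13

Distances from Bob: Esperanza:1, Eva:1, Farah:2, Hiro:2, Nadia:1, Ravi:2, Udo:1, Yusuf:2, Zara:1. Sum = 13.
n = 10, so closeness = 9/13.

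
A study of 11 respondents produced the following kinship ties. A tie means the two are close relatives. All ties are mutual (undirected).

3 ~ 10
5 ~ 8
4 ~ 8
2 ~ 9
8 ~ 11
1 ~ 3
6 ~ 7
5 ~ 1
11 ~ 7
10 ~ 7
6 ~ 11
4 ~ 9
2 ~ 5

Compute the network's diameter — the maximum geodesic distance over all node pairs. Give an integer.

5

Eccentricity of each node (its greatest distance to any other): 1:4, 2:4, 3:4, 4:4, 5:3, 6:4, 7:4, 8:3, 9:5, 10:5, 11:3.
The maximum eccentricity is 5, realized for instance by the pair 10–9 via 10 – 3 – 1 – 5 – 2 – 9. So the diameter is 5.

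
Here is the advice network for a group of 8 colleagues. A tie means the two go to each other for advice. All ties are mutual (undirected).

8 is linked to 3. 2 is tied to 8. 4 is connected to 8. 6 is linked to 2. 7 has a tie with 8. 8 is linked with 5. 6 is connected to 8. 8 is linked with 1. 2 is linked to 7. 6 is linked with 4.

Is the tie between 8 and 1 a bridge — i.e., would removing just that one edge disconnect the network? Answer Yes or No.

Yes

Without the 8–1 edge there is no alternate route between 8 and 1, so the network disconnects. It is a bridge.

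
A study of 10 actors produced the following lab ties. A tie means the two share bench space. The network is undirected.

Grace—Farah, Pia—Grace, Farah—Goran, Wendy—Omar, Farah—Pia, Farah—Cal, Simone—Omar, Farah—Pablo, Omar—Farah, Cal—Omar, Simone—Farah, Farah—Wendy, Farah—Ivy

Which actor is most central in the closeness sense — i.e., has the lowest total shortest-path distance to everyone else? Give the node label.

Farness (sum of distances to all others) for each node — Cal:16, Farah:9, Goran:17, Grace:16, Ivy:17, Omar:14, Pablo:17, Pia:16, Simone:16, Wendy:16.
The smallest farness is 9, for Farah, so Farah has the highest closeness.

Farah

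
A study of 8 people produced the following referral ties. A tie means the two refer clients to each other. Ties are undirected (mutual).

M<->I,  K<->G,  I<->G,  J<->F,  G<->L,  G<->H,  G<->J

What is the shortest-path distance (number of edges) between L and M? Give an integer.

One shortest route is L – G – I – M, which uses 3 edges, and at distance 2 from L we only reach {H, I, J, K}, which does not include M. So d(L,M) = 3.

3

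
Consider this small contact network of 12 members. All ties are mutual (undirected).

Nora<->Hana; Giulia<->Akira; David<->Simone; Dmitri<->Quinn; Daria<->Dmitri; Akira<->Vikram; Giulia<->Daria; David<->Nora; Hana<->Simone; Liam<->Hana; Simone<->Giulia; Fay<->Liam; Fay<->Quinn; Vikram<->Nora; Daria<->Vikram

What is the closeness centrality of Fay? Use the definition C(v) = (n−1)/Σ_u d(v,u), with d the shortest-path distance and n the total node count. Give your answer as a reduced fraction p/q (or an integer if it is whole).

Distances from Fay: Akira:5, Daria:3, David:4, Dmitri:2, Giulia:4, Hana:2, Liam:1, Nora:3, Quinn:1, Simone:3, Vikram:4. Sum = 32.
n = 12, so closeness = 11/32.

11/32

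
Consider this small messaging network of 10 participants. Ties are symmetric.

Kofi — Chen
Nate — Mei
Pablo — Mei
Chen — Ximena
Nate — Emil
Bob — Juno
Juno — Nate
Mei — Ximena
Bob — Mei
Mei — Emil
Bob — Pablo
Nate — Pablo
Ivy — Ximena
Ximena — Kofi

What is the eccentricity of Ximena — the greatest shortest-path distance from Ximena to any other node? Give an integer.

3

Distances from Ximena: Bob:2, Chen:1, Emil:2, Ivy:1, Juno:3, Kofi:1, Mei:1, Nate:2, Pablo:2.
The largest is 3 (to Juno), so the eccentricity of Ximena is 3.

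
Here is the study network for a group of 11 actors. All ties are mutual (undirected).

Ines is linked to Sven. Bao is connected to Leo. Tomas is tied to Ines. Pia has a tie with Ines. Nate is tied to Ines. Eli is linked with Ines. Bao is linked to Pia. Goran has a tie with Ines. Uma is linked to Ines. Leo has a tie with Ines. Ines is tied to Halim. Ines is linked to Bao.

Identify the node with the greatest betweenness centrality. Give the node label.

Unnormalized betweenness of each node: Bao:1/2, Eli:0, Goran:0, Halim:0, Ines:85/2, Leo:0, Nate:0, Pia:0, Sven:0, Tomas:0, Uma:0.
Ines has the largest value, 85/2, making it the main broker — the node through which the most shortest paths run.

Ines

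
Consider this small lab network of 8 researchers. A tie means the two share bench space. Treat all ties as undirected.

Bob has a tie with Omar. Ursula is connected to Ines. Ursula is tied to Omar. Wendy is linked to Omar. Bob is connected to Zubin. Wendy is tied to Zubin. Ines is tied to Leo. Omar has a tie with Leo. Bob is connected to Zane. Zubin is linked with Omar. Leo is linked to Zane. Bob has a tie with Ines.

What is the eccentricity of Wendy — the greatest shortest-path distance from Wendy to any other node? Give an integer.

Distances from Wendy: Bob:2, Ines:3, Leo:2, Omar:1, Ursula:2, Zane:3, Zubin:1.
The largest is 3 (to Zane and Ines), so the eccentricity of Wendy is 3.

3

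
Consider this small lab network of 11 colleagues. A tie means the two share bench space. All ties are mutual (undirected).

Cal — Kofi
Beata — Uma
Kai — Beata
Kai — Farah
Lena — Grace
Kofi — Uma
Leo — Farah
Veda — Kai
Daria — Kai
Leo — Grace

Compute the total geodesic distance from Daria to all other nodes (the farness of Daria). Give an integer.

31

Distances from Daria: Beata:2, Cal:5, Farah:2, Grace:4, Kai:1, Kofi:4, Lena:5, Leo:3, Uma:3, Veda:2.
Sum = 2 + 5 + 2 + 4 + 1 + 4 + 5 + 3 + 3 + 2 = 31.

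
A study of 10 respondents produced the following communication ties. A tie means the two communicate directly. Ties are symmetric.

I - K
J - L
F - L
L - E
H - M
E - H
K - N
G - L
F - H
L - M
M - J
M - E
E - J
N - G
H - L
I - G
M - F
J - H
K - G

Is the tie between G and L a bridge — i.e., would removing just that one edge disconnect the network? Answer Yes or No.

Yes

Without the G–L edge there is no alternate route between G and L, so the network disconnects. It is a bridge.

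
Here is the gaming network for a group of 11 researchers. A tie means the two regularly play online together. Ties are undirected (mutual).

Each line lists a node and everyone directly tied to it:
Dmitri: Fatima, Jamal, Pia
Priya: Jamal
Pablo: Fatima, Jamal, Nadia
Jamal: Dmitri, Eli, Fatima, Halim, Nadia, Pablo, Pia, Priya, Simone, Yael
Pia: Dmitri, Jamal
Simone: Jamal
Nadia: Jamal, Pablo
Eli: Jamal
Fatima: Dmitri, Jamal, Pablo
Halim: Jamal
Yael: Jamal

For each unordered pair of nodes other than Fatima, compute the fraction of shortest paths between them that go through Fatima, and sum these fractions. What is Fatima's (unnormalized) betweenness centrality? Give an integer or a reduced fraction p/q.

1/2

Pairs whose geodesics pass through Fatima — Pablo–Dmitri: 1/2.
All other pairs contribute 0.
Summing the contributions gives betweenness(Fatima) = 1/2.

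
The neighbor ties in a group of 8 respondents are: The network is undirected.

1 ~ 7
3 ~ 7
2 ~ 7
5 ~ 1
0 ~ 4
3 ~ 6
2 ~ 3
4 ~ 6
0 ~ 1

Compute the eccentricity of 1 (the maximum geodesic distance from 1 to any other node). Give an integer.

3

Distances from 1: 0:1, 2:2, 3:2, 4:2, 5:1, 6:3, 7:1.
The largest is 3 (to 6), so the eccentricity of 1 is 3.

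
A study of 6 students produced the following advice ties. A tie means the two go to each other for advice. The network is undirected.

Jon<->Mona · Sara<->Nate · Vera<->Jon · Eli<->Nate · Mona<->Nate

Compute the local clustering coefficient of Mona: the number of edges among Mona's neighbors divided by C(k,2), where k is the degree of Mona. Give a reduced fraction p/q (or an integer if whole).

0

Mona's neighbors: Jon and Nate (k = 2).
Possible neighbor pairs: C(2,2) = 1. Edges among them: none → e = 0.
Clustering(Mona) = 0/1.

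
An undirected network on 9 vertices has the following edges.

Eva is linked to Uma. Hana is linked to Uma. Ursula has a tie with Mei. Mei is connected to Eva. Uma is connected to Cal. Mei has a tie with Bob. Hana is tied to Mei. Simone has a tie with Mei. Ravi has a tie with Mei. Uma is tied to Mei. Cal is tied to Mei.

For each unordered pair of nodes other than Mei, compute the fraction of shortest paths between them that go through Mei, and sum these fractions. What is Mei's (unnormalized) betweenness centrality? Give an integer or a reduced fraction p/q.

47/2

Pairs whose geodesics pass through Mei — Bob–Simone: 1; Bob–Hana: 1; Bob–Eva: 1; Bob–Cal: 1; Bob–Uma: 1; Bob–Ursula: 1; Bob–Ravi: 1; Simone–Hana: 1; Simone–Eva: 1; Simone–Cal: 1; Simone–Uma: 1; Simone–Ursula: 1; Simone–Ravi: 1; Hana–Eva: 1/2 … (+11 more pairs).
All other pairs contribute 0.
Summing the contributions gives betweenness(Mei) = 47/2.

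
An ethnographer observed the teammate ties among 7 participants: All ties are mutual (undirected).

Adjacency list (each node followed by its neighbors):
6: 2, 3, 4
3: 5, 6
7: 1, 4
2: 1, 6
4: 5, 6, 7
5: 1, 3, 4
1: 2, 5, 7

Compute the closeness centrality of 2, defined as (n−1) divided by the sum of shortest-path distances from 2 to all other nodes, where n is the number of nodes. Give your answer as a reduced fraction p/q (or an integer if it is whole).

Distances from 2: 1:1, 3:2, 4:2, 5:2, 6:1, 7:2. Sum = 10.
n = 7, so closeness = 6/10 = 3/5.

3/5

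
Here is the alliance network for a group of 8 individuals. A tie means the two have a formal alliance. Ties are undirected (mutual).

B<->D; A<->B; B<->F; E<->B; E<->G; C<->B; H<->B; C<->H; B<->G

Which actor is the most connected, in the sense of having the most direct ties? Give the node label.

Degrees — A:1, B:7, C:2, D:1, E:2, F:1, G:2, H:2.
The maximum is 7, attained only by B.

B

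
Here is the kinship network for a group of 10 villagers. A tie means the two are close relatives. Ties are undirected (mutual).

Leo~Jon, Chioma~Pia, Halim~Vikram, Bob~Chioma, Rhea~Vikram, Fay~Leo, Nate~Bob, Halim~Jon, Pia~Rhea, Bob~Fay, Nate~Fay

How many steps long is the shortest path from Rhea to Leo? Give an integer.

One shortest route is Rhea – Vikram – Halim – Jon – Leo, which uses 4 edges, and at distance 3 from Rhea we only reach {Bob, Jon}, which does not include Leo. So d(Rhea,Leo) = 4.

4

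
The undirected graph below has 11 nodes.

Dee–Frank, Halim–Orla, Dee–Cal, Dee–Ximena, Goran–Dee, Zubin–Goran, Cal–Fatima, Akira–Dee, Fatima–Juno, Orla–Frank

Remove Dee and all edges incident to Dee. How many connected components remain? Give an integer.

Without Dee, the remaining ties split the others into: {Cal, Fatima, Juno}; {Frank, Halim, Orla}; {Goran, Zubin}; {Ximena}; {Akira}.
That's 5 separate components.

5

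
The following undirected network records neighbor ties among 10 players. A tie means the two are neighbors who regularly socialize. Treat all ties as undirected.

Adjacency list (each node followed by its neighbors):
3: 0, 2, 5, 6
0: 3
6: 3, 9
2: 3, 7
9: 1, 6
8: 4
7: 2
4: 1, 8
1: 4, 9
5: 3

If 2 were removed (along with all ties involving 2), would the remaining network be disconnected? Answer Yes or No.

Removing 2 leaves {0, 1, 3, 4, 5, 6, 8, and 9} with no path to {7}, so the network splits into 2 components. 2 is a cut vertex.

Yes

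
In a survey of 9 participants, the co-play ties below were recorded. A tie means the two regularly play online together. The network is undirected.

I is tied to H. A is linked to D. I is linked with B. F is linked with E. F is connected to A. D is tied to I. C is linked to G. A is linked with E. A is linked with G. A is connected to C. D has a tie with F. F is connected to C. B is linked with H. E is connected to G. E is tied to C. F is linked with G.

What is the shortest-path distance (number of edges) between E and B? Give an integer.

4

One shortest route is E – A – D – I – B, which uses 4 edges, and at distance 3 from E we only reach {I}, which does not include B. So d(E,B) = 4.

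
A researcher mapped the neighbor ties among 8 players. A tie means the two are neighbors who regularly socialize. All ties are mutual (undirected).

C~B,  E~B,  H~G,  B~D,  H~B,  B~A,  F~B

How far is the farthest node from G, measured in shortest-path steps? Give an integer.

Distances from G: A:3, B:2, C:3, D:3, E:3, F:3, H:1.
The largest is 3 (to C, E, D, F, and A), so the eccentricity of G is 3.

3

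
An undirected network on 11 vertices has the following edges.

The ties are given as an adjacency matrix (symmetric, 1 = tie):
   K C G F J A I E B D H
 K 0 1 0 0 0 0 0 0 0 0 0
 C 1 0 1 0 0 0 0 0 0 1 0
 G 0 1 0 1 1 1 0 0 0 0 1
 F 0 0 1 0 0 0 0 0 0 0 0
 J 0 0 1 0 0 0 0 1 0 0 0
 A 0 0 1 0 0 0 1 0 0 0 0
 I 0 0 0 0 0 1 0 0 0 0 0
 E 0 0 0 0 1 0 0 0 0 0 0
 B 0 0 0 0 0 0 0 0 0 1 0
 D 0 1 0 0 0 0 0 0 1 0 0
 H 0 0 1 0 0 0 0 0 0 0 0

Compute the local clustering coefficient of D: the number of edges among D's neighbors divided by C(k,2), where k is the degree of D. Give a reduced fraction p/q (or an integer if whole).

0

D's neighbors: B and C (k = 2).
Possible neighbor pairs: C(2,2) = 1. Edges among them: none → e = 0.
Clustering(D) = 0/1.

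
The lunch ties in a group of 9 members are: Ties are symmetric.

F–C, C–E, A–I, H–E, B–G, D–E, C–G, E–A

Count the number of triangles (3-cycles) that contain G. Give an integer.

G's neighbors are B and C, but none of them are tied to each other, so no triangle contains G.

0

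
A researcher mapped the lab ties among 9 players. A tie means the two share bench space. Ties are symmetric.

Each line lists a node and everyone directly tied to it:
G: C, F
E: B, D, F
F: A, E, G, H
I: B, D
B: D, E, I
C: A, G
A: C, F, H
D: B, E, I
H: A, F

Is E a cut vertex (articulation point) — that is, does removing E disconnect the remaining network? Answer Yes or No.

Removing E leaves {A, C, F, G, and H} with no path to {B, D, and I}, so the network splits into 2 components. E is a cut vertex.

Yes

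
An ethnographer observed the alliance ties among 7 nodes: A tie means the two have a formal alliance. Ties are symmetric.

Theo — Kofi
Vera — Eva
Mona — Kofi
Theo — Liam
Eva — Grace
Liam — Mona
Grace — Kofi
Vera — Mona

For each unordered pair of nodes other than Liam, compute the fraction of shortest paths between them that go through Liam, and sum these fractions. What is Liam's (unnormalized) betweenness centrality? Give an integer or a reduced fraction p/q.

Pairs whose geodesics pass through Liam — Theo–Vera: 1/2; Theo–Mona: 1/2.
All other pairs contribute 0.
Summing the contributions gives betweenness(Liam) = 1.

1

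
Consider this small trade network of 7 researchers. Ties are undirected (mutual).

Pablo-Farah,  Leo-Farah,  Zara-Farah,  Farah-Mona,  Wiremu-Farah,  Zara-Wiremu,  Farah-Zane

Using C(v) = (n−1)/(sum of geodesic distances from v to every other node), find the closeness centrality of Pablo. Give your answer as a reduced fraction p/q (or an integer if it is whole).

Distances from Pablo: Farah:1, Leo:2, Mona:2, Wiremu:2, Zane:2, Zara:2. Sum = 11.
n = 7, so closeness = 6/11.

6/11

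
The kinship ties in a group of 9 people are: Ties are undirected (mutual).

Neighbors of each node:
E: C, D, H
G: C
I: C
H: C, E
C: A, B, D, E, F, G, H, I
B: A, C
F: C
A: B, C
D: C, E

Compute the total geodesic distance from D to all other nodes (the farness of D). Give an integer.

Distances from D: A:2, B:2, C:1, E:1, F:2, G:2, H:2, I:2.
Sum = 2 + 2 + 1 + 1 + 2 + 2 + 2 + 2 = 14.

14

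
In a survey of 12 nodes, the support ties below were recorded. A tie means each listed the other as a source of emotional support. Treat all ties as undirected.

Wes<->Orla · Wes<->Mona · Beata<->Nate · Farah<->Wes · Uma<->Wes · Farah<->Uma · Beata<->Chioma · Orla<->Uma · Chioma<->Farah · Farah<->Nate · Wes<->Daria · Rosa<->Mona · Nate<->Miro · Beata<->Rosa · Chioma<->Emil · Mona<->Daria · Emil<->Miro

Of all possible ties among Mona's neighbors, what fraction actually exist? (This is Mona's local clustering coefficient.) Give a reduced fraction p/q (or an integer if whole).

Mona's neighbors: Daria, Rosa, and Wes (k = 3).
Possible neighbor pairs: C(3,2) = 3. Edges among them: Daria–Wes → e = 1.
Clustering(Mona) = 1/3.

1/3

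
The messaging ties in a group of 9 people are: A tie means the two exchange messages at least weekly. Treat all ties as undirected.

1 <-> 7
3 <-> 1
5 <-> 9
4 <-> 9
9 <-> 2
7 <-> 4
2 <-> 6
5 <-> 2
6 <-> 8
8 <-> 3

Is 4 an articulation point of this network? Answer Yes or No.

No

Even without 4, every remaining node can still reach every other (the residual graph is connected), so 4 is not a cut vertex.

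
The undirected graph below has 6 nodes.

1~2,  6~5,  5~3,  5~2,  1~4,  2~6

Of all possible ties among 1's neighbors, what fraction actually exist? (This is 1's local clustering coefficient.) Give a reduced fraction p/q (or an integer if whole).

0

1's neighbors: 2 and 4 (k = 2).
Possible neighbor pairs: C(2,2) = 1. Edges among them: none → e = 0.
Clustering(1) = 0/1.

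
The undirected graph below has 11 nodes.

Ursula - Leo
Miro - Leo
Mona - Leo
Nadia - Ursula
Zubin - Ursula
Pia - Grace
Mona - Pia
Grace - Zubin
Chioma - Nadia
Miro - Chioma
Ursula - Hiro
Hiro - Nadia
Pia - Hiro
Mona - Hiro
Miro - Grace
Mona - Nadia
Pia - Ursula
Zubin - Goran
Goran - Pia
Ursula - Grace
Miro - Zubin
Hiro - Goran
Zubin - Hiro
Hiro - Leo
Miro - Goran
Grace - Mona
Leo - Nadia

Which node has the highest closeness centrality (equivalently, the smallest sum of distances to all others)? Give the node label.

Hiro

Farness (sum of distances to all others) for each node — Chioma:19, Goran:16, Grace:15, Hiro:13, Leo:15, Miro:15, Mona:15, Nadia:15, Pia:16, Ursula:14, Zubin:15.
The smallest farness is 13, for Hiro, so Hiro has the highest closeness.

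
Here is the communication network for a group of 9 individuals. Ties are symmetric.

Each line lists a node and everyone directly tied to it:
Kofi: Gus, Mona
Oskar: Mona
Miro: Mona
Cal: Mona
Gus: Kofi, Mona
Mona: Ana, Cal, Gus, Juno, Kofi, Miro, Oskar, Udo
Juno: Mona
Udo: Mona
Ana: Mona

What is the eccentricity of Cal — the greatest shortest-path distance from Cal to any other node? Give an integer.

2

Distances from Cal: Ana:2, Gus:2, Juno:2, Kofi:2, Miro:2, Mona:1, Oskar:2, Udo:2.
The largest is 2 (to Juno, Ana, Kofi, Gus, Oskar, Miro, and Udo), so the eccentricity of Cal is 2.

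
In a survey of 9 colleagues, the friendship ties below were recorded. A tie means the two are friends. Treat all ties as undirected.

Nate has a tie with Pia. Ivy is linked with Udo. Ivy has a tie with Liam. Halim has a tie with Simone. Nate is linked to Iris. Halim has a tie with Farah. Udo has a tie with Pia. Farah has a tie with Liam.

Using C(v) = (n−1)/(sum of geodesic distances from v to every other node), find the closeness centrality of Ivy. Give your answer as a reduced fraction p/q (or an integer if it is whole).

Distances from Ivy: Farah:2, Halim:3, Iris:4, Liam:1, Nate:3, Pia:2, Simone:4, Udo:1. Sum = 20.
n = 9, so closeness = 8/20 = 2/5.

2/5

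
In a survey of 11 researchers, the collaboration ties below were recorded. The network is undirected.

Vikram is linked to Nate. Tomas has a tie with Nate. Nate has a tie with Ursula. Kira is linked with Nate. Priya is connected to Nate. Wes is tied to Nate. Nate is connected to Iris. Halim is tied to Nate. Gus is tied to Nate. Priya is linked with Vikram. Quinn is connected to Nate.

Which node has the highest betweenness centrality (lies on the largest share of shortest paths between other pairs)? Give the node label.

Nate

Unnormalized betweenness of each node: Gus:0, Halim:0, Iris:0, Kira:0, Nate:44, Priya:0, Quinn:0, Tomas:0, Ursula:0, Vikram:0, Wes:0.
Nate has the largest value, 44, making it the main broker — the node through which the most shortest paths run.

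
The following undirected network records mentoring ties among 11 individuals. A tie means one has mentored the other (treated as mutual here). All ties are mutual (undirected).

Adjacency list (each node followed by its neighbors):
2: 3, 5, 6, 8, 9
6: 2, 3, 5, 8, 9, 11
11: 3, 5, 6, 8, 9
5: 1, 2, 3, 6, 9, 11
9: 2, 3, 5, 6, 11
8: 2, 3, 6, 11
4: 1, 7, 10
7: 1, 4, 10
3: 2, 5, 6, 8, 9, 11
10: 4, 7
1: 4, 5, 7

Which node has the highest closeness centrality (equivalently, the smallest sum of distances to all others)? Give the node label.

5

Farness (sum of distances to all others) for each node — 1:18, 2:19, 3:18, 4:24, 5:15, 6:18, 7:24, 8:24, 9:19, 10:32, 11:19.
The smallest farness is 15, for 5, so 5 has the highest closeness.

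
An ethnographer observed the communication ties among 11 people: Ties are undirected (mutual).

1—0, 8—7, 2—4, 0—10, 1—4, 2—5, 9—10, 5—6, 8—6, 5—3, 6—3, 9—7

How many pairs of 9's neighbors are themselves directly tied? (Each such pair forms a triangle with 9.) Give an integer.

0

9's neighbors are 7 and 10, but none of them are tied to each other, so no triangle contains 9.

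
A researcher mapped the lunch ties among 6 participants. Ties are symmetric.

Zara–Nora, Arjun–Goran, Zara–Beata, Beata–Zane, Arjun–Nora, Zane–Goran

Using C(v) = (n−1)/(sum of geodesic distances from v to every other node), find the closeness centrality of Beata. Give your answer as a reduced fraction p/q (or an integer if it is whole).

5/9

Distances from Beata: Arjun:3, Goran:2, Nora:2, Zane:1, Zara:1. Sum = 9.
n = 6, so closeness = 5/9.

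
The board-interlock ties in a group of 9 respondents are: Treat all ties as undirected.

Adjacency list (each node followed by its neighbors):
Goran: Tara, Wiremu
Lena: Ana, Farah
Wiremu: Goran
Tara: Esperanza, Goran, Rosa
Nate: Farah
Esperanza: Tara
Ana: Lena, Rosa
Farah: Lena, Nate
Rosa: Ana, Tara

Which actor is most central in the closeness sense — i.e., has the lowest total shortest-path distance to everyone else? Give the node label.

Farness (sum of distances to all others) for each node — Ana:19, Esperanza:26, Farah:27, Goran:24, Lena:22, Nate:34, Rosa:18, Tara:19, Wiremu:31.
The smallest farness is 18, for Rosa, so Rosa has the highest closeness.

Rosa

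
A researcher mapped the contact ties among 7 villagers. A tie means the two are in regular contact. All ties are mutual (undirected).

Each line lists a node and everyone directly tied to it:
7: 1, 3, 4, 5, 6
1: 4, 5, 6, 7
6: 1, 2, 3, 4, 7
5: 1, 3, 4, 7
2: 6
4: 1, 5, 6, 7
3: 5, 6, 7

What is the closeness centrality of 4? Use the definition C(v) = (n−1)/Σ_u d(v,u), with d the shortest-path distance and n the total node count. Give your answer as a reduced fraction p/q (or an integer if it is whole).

Distances from 4: 1:1, 2:2, 3:2, 5:1, 6:1, 7:1. Sum = 8.
n = 7, so closeness = 6/8 = 3/4.

3/4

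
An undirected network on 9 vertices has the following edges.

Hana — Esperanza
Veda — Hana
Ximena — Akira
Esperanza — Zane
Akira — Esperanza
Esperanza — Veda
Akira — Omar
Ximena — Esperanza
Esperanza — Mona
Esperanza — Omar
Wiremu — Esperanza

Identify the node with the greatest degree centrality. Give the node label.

Degrees — Akira:3, Esperanza:8, Hana:2, Mona:1, Omar:2, Veda:2, Wiremu:1, Ximena:2, Zane:1.
The maximum is 8, attained only by Esperanza.

Esperanza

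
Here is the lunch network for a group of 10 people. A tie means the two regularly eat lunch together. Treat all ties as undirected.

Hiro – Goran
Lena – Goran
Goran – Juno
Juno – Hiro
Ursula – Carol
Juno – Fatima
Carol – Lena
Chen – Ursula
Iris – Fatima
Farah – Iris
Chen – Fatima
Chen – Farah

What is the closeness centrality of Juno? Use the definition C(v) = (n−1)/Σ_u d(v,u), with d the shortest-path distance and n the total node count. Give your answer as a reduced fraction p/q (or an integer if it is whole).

Distances from Juno: Carol:3, Chen:2, Farah:3, Fatima:1, Goran:1, Hiro:1, Iris:2, Lena:2, Ursula:3. Sum = 18.
n = 10, so closeness = 9/18 = 1/2.

1/2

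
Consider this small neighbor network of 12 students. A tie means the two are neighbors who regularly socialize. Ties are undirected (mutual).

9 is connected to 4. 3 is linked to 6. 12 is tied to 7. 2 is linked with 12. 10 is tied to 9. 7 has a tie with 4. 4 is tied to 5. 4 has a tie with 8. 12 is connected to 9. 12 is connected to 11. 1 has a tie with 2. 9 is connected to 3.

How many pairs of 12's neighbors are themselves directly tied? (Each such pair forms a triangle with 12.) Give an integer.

0

12's neighbors are 2, 7, 9, and 11, but none of them are tied to each other, so no triangle contains 12.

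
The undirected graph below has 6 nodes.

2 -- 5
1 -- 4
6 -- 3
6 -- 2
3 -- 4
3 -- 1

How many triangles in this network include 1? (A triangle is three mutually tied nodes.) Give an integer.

1

1's neighbors: 3 and 4.
Neighbor pairs that are themselves tied: 1–3–4. Each forms one triangle with 1, for 1 in total.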